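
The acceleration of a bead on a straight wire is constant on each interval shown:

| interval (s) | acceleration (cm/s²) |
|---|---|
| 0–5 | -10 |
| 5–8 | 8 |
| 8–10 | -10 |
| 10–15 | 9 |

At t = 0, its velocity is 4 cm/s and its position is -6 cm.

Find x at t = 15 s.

On each constant-a segment, Δv = aΔt and Δx = v₀Δt + ½aΔt²; chain segment to segment.
0–5 s: v starts 4 cm/s; Δx = 4·5 + ½·-10·5² = -105 cm; v ends -46 cm/s.
5–8 s: v starts -46 cm/s; Δx = -46·3 + ½·8·3² = -102 cm; v ends -22 cm/s.
8–10 s: v starts -22 cm/s; Δx = -22·2 + ½·-10·2² = -64 cm; v ends -42 cm/s.
10–15 s: v starts -42 cm/s; Δx = -42·5 + ½·9·5² = -97.5 cm; v ends 3 cm/s.
x(15) = -6 + Σ Δx = -374.5 cm.

-374.5 cm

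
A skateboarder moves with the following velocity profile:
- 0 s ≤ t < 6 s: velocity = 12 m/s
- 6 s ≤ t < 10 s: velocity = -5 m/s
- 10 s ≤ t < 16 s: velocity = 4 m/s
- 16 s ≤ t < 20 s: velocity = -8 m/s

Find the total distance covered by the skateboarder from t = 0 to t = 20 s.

Distance (not displacement) is the total path length: add the absolute areas under v-t.
0–6 s: |12| × 6 = 72 m
6–10 s: |-5| × 4 = 20 m
10–16 s: |4| × 6 = 24 m
16–20 s: |-8| × 4 = 32 m
Total distance = 148 m

148 m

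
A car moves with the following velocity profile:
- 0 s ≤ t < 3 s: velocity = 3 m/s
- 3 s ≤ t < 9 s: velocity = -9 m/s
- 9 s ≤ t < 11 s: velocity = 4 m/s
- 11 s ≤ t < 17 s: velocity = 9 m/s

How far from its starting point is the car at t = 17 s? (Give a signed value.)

Net displacement equals the area under the velocity-time graph (areas below the axis count negative).
0–3 s: 3 × 3 = 9 m
3–9 s: -9 × 6 = -54 m
9–11 s: 4 × 2 = 8 m
11–17 s: 9 × 6 = 54 m
Net displacement = 17 m

17 m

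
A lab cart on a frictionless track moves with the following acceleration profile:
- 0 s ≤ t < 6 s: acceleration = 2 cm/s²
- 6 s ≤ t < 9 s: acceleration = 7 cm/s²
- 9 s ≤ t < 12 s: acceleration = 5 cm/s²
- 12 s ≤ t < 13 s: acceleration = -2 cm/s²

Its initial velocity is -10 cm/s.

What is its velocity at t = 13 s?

Δv equals the area under the a-t graph; then v = v₀ + Δv.
0–6 s: 2 × 6 = 12 cm/s
6–9 s: 7 × 3 = 21 cm/s
9–12 s: 5 × 3 = 15 cm/s
12–13 s: -2 × 1 = -2 cm/s
Δv = 46 cm/s, so v(13) = -10 + (46) = 36 cm/s.

36 cm/s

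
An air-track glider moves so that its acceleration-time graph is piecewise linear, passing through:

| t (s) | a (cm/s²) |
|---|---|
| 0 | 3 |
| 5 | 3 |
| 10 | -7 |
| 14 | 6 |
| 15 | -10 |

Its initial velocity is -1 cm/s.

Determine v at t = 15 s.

0 cm/s

Δv equals the area under the a-t graph; then v = v₀ + Δv.
0–5 s: 3 × 5 = 15 cm/s
5–10 s: ½(3 + -7)(5) = -10 cm/s
10–14 s: ½(-7 + 6)(4) = -2 cm/s
14–15 s: ½(6 + -10)(1) = -2 cm/s
Δv = 1 cm/s, so v(15) = -1 + (1) = 0 cm/s.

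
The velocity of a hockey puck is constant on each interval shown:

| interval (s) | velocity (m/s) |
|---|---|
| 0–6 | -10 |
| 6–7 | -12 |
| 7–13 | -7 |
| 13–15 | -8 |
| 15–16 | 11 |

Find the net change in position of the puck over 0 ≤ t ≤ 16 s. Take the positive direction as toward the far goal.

Displacement is the signed area under the v-t curve.
0–6 s: -10 × 6 = -60 m
6–7 s: -12 × 1 = -12 m
7–13 s: -7 × 6 = -42 m
13–15 s: -8 × 2 = -16 m
15–16 s: 11 × 1 = 11 m
Net displacement = -119 m

-119 m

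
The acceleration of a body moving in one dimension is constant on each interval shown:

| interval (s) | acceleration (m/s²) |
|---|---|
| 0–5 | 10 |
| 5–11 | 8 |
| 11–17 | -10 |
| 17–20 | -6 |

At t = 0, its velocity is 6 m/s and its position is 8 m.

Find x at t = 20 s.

1192 m

On each constant-a segment, Δv = aΔt and Δx = v₀Δt + ½aΔt²; chain segment to segment.
0–5 s: v starts 6 m/s; Δx = 6·5 + ½·10·5² = 155 m; v ends 56 m/s.
5–11 s: v starts 56 m/s; Δx = 56·6 + ½·8·6² = 480 m; v ends 104 m/s.
11–17 s: v starts 104 m/s; Δx = 104·6 + ½·-10·6² = 444 m; v ends 44 m/s.
17–20 s: v starts 44 m/s; Δx = 44·3 + ½·-6·3² = 105 m; v ends 26 m/s.
x(20) = 8 + Σ Δx = 1192 m.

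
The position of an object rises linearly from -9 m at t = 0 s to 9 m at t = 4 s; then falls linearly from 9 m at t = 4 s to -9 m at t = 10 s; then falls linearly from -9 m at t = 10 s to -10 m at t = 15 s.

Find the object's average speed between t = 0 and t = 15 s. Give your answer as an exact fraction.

Average speed = (total path length)/(elapsed time); on a piecewise-linear x-t graph the path length is Σ|Δx|.
0–4 s: |Δx| = |9 − -9| = 18 m
4–10 s: |Δx| = |-9 − 9| = 18 m
10–15 s: |Δx| = |-10 − -9| = 1 m
Total path = 37 m; average speed = 37/15 = 37/15 m/s.

37/15 m/s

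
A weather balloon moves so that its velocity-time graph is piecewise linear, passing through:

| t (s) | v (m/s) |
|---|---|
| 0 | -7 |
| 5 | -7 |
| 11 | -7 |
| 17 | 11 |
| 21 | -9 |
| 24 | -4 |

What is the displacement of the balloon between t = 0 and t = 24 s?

Displacement is the signed area under the v-t curve.
0–5 s: -7 × 5 = -35 m
5–11 s: -7 × 6 = -42 m
11–17 s: ½(-7 + 11)(6) = 12 m
17–21 s: ½(11 + -9)(4) = 4 m
21–24 s: ½(-9 + -4)(3) = -19.5 m
Net displacement = -80.5 m

-80.5 m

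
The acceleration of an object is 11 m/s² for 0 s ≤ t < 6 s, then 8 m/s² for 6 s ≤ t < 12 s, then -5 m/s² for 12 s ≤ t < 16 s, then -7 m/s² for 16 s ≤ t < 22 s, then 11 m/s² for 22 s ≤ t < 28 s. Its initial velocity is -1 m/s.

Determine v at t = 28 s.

117 m/s

Δv equals the area under the a-t graph; then v = v₀ + Δv.
0–6 s: 11 × 6 = 66 m/s
6–12 s: 8 × 6 = 48 m/s
12–16 s: -5 × 4 = -20 m/s
16–22 s: -7 × 6 = -42 m/s
22–28 s: 11 × 6 = 66 m/s
Δv = 118 m/s, so v(28) = -1 + (118) = 117 m/s.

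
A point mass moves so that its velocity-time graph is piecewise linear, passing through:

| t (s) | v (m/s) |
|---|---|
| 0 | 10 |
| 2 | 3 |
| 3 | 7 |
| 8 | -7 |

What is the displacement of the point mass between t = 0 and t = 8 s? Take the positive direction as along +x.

Net displacement equals the area under the velocity-time graph (areas below the axis count negative).
0–2 s: ½(10 + 3)(2) = 13 m
2–3 s: ½(3 + 7)(1) = 5 m
3–8 s: ½(7 + -7)(5) = 0 m
Net displacement = 18 m

18 m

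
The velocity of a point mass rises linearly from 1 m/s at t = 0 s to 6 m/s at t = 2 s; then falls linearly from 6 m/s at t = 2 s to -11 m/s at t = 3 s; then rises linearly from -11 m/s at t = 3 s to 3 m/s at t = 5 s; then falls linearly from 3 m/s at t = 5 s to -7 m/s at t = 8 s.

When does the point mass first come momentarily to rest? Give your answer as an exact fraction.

v changes sign on 2–3 s (from 6 to -11); the graph is linear there, so v = 0 at t = 2 + (-6)·(3 − 2)/(-11 − 6) = 40/17 s.

t = 40/17 s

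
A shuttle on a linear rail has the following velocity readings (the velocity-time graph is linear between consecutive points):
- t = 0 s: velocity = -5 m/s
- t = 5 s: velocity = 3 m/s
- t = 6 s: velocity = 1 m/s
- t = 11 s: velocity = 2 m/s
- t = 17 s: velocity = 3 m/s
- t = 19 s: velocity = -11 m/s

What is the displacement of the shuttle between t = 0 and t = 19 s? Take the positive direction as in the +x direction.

11.5 m

Net displacement equals the area under the velocity-time graph (areas below the axis count negative).
0–5 s: ½(-5 + 3)(5) = -5 m
5–6 s: ½(3 + 1)(1) = 2 m
6–11 s: ½(1 + 2)(5) = 7.5 m
11–17 s: ½(2 + 3)(6) = 15 m
17–19 s: ½(3 + -11)(2) = -8 m
Net displacement = 11.5 m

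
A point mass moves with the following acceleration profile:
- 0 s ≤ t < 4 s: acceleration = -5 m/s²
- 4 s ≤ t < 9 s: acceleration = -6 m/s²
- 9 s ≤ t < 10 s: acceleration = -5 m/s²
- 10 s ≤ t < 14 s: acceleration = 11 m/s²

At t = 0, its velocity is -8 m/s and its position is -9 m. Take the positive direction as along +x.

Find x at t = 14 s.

On each constant-a segment, Δv = aΔt and Δx = v₀Δt + ½aΔt²; chain segment to segment.
0–4 s: v starts -8 m/s; Δx = -8·4 + ½·-5·4² = -72 m; v ends -28 m/s.
4–9 s: v starts -28 m/s; Δx = -28·5 + ½·-6·5² = -215 m; v ends -58 m/s.
9–10 s: v starts -58 m/s; Δx = -58·1 + ½·-5·1² = -60.5 m; v ends -63 m/s.
10–14 s: v starts -63 m/s; Δx = -63·4 + ½·11·4² = -164 m; v ends -19 m/s.
x(14) = -9 + Σ Δx = -520.5 m.

-520.5 m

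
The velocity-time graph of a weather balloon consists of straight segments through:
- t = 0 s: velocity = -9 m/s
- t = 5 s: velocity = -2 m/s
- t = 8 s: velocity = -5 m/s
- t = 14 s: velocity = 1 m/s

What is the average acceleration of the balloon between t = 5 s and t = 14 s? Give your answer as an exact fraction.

1/3 m/s²

Average acceleration = Δv/Δt = (1 − -2)/(14 − 5) = 1/3 m/s².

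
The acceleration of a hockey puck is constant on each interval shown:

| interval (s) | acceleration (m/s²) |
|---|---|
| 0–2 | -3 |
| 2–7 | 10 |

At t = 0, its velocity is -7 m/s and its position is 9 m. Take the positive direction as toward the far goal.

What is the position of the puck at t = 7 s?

On each constant-a segment, Δv = aΔt and Δx = v₀Δt + ½aΔt²; chain segment to segment.
0–2 s: v starts -7 m/s; Δx = -7·2 + ½·-3·2² = -20 m; v ends -13 m/s.
2–7 s: v starts -13 m/s; Δx = -13·5 + ½·10·5² = 60 m; v ends 37 m/s.
x(7) = 9 + Σ Δx = 49 m.

49 m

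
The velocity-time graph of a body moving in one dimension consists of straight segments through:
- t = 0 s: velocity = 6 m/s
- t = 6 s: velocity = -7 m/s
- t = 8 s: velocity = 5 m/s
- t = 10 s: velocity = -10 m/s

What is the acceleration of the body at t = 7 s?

6 m/s²

Acceleration is the slope of the v-t graph on 6–8 s: (5 − -7)/(8 − 6) = 6 m/s².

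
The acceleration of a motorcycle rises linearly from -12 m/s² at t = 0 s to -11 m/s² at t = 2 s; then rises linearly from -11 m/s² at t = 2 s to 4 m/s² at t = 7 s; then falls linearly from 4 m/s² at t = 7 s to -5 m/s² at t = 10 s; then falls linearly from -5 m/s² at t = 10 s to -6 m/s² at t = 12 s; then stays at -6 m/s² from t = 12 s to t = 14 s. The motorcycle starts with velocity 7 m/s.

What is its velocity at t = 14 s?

Δv equals the area under the a-t graph; then v = v₀ + Δv.
0–2 s: ½(-12 + -11)(2) = -23 m/s
2–7 s: ½(-11 + 4)(5) = -17.5 m/s
7–10 s: ½(4 + -5)(3) = -1.5 m/s
10–12 s: ½(-5 + -6)(2) = -11 m/s
12–14 s: -6 × 2 = -12 m/s
Δv = -65 m/s, so v(14) = 7 + (-65) = -58 m/s.

-58 m/s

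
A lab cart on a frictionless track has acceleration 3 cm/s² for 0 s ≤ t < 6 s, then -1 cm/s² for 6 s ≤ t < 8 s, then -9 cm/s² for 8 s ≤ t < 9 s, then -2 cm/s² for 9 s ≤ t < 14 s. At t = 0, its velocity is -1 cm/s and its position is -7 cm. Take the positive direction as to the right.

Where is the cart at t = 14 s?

On each constant-a segment, Δv = aΔt and Δx = v₀Δt + ½aΔt²; chain segment to segment.
0–6 s: v starts -1 cm/s; Δx = -1·6 + ½·3·6² = 48 cm; v ends 17 cm/s.
6–8 s: v starts 17 cm/s; Δx = 17·2 + ½·-1·2² = 32 cm; v ends 15 cm/s.
8–9 s: v starts 15 cm/s; Δx = 15·1 + ½·-9·1² = 10.5 cm; v ends 6 cm/s.
9–14 s: v starts 6 cm/s; Δx = 6·5 + ½·-2·5² = 5 cm; v ends -4 cm/s.
x(14) = -7 + Σ Δx = 88.5 cm.

88.5 cm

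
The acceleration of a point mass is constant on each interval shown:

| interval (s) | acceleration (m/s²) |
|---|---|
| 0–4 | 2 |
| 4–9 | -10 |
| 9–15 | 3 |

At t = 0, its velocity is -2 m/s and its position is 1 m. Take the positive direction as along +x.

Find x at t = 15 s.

-296 m

On each constant-a segment, Δv = aΔt and Δx = v₀Δt + ½aΔt²; chain segment to segment.
0–4 s: v starts -2 m/s; Δx = -2·4 + ½·2·4² = 8 m; v ends 6 m/s.
4–9 s: v starts 6 m/s; Δx = 6·5 + ½·-10·5² = -95 m; v ends -44 m/s.
9–15 s: v starts -44 m/s; Δx = -44·6 + ½·3·6² = -210 m; v ends -26 m/s.
x(15) = 1 + Σ Δx = -296 m.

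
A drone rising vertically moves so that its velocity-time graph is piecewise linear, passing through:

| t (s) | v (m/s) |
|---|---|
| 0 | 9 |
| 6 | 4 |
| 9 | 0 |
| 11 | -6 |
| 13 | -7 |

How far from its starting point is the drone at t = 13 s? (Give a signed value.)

26 m

Displacement is the signed area under the v-t curve.
0–6 s: ½(9 + 4)(6) = 39 m
6–9 s: ½(4 + 0)(3) = 6 m
9–11 s: ½(0 + -6)(2) = -6 m
11–13 s: ½(-6 + -7)(2) = -13 m
Net displacement = 26 m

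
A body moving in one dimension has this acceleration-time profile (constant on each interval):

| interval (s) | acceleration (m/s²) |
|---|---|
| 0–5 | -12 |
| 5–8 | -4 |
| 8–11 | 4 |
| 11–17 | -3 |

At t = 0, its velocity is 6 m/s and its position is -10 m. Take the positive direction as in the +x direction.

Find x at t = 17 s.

On each constant-a segment, Δv = aΔt and Δx = v₀Δt + ½aΔt²; chain segment to segment.
0–5 s: v starts 6 m/s; Δx = 6·5 + ½·-12·5² = -120 m; v ends -54 m/s.
5–8 s: v starts -54 m/s; Δx = -54·3 + ½·-4·3² = -180 m; v ends -66 m/s.
8–11 s: v starts -66 m/s; Δx = -66·3 + ½·4·3² = -180 m; v ends -54 m/s.
11–17 s: v starts -54 m/s; Δx = -54·6 + ½·-3·6² = -378 m; v ends -72 m/s.
x(17) = -10 + Σ Δx = -868 m.

-868 m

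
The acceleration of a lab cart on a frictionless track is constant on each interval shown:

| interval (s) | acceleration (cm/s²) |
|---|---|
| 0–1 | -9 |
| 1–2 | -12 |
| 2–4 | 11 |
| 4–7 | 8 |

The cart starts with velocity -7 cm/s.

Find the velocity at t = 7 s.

18 cm/s

Δv equals the area under the a-t graph; then v = v₀ + Δv.
0–1 s: -9 × 1 = -9 cm/s
1–2 s: -12 × 1 = -12 cm/s
2–4 s: 11 × 2 = 22 cm/s
4–7 s: 8 × 3 = 24 cm/s
Δv = 25 cm/s, so v(7) = -7 + (25) = 18 cm/s.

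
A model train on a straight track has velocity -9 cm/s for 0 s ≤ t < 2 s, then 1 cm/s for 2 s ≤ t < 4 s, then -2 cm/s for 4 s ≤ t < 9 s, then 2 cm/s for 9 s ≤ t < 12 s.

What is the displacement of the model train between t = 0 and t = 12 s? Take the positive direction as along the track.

Net displacement equals the area under the velocity-time graph (areas below the axis count negative).
0–2 s: -9 × 2 = -18 cm
2–4 s: 1 × 2 = 2 cm
4–9 s: -2 × 5 = -10 cm
9–12 s: 2 × 3 = 6 cm
Net displacement = -20 cm

-20 cm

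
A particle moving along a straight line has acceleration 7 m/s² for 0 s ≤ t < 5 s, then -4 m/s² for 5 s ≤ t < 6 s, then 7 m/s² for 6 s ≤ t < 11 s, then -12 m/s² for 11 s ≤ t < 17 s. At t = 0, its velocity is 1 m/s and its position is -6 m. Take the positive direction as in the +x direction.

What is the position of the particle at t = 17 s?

On each constant-a segment, Δv = aΔt and Δx = v₀Δt + ½aΔt²; chain segment to segment.
0–5 s: v starts 1 m/s; Δx = 1·5 + ½·7·5² = 92.5 m; v ends 36 m/s.
5–6 s: v starts 36 m/s; Δx = 36·1 + ½·-4·1² = 34 m; v ends 32 m/s.
6–11 s: v starts 32 m/s; Δx = 32·5 + ½·7·5² = 247.5 m; v ends 67 m/s.
11–17 s: v starts 67 m/s; Δx = 67·6 + ½·-12·6² = 186 m; v ends -5 m/s.
x(17) = -6 + Σ Δx = 554 m.

554 m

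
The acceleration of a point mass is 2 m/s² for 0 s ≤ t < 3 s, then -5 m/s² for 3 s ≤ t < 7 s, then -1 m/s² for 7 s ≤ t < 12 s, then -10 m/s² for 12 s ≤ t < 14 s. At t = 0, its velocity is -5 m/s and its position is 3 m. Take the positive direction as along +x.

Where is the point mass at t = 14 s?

-214.5 m

On each constant-a segment, Δv = aΔt and Δx = v₀Δt + ½aΔt²; chain segment to segment.
0–3 s: v starts -5 m/s; Δx = -5·3 + ½·2·3² = -6 m; v ends 1 m/s.
3–7 s: v starts 1 m/s; Δx = 1·4 + ½·-5·4² = -36 m; v ends -19 m/s.
7–12 s: v starts -19 m/s; Δx = -19·5 + ½·-1·5² = -107.5 m; v ends -24 m/s.
12–14 s: v starts -24 m/s; Δx = -24·2 + ½·-10·2² = -68 m; v ends -44 m/s.
x(14) = 3 + Σ Δx = -214.5 m.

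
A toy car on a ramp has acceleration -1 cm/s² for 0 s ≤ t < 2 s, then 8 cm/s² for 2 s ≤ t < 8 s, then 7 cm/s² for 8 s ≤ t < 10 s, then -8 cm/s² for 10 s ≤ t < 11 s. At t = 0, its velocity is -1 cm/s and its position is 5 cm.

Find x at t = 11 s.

On each constant-a segment, Δv = aΔt and Δx = v₀Δt + ½aΔt²; chain segment to segment.
0–2 s: v starts -1 cm/s; Δx = -1·2 + ½·-1·2² = -4 cm; v ends -3 cm/s.
2–8 s: v starts -3 cm/s; Δx = -3·6 + ½·8·6² = 126 cm; v ends 45 cm/s.
8–10 s: v starts 45 cm/s; Δx = 45·2 + ½·7·2² = 104 cm; v ends 59 cm/s.
10–11 s: v starts 59 cm/s; Δx = 59·1 + ½·-8·1² = 55 cm; v ends 51 cm/s.
x(11) = 5 + Σ Δx = 286 cm.

286 cm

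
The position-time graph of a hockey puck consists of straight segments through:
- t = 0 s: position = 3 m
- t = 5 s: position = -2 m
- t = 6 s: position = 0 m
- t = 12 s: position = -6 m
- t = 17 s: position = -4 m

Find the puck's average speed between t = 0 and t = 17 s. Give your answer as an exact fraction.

Average speed = (total path length)/(elapsed time); on a piecewise-linear x-t graph the path length is Σ|Δx|.
0–5 s: |Δx| = |-2 − 3| = 5 m
5–6 s: |Δx| = |0 − -2| = 2 m
6–12 s: |Δx| = |-6 − 0| = 6 m
12–17 s: |Δx| = |-4 − -6| = 2 m
Total path = 15 m; average speed = 15/17 = 15/17 m/s.

15/17 m/s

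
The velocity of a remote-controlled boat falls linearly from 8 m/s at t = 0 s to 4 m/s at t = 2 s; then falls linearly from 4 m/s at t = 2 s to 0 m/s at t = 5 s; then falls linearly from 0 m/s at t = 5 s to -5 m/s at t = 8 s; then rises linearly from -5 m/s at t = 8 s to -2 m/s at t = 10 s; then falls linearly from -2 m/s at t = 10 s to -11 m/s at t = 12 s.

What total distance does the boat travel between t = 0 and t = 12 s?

Distance (not displacement) is the total path length: add the absolute areas under v-t.
0–2 s: |½(8 + 4)(2)| = 12 m
2–5 s: |½(4 + 0)(3)| = 6 m
5–8 s: |½(0 + -5)(3)| = 7.5 m
8–10 s: |½(-5 + -2)(2)| = 7 m
10–12 s: |½(-2 + -11)(2)| = 13 m
Total distance = 45.5 m

45.5 m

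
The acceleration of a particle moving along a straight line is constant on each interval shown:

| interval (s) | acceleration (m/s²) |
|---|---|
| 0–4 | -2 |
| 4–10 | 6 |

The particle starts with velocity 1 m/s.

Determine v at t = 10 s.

Δv equals the area under the a-t graph; then v = v₀ + Δv.
0–4 s: -2 × 4 = -8 m/s
4–10 s: 6 × 6 = 36 m/s
Δv = 28 m/s, so v(10) = 1 + (28) = 29 m/s.

29 m/s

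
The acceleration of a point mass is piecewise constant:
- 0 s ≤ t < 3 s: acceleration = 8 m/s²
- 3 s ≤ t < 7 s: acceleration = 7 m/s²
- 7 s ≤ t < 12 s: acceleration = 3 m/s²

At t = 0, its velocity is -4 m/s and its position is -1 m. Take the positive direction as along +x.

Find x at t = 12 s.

On each constant-a segment, Δv = aΔt and Δx = v₀Δt + ½aΔt²; chain segment to segment.
0–3 s: v starts -4 m/s; Δx = -4·3 + ½·8·3² = 24 m; v ends 20 m/s.
3–7 s: v starts 20 m/s; Δx = 20·4 + ½·7·4² = 136 m; v ends 48 m/s.
7–12 s: v starts 48 m/s; Δx = 48·5 + ½·3·5² = 277.5 m; v ends 63 m/s.
x(12) = -1 + Σ Δx = 436.5 m.

436.5 m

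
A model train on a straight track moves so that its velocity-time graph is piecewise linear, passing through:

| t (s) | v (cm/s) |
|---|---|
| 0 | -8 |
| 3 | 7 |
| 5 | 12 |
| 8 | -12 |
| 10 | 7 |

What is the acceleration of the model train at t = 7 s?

Acceleration is the slope of the v-t graph on 5–8 s: (-12 − 12)/(8 − 5) = -8 cm/s².

-8 cm/s²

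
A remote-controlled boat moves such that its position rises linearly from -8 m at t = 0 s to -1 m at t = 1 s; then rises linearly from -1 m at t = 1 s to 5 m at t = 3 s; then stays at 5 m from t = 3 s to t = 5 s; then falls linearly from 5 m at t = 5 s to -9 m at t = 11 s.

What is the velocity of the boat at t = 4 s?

Velocity is the slope of the x-t graph on 3–5 s: (5 − 5)/(5 − 3) = 0 m/s.

0 m/s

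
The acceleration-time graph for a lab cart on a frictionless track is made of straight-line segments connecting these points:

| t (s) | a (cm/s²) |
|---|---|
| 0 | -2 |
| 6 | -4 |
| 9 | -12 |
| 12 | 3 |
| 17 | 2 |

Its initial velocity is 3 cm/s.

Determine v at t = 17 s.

-40 cm/s

Δv equals the area under the a-t graph; then v = v₀ + Δv.
0–6 s: ½(-2 + -4)(6) = -18 cm/s
6–9 s: ½(-4 + -12)(3) = -24 cm/s
9–12 s: ½(-12 + 3)(3) = -13.5 cm/s
12–17 s: ½(3 + 2)(5) = 12.5 cm/s
Δv = -43 cm/s, so v(17) = 3 + (-43) = -40 cm/s.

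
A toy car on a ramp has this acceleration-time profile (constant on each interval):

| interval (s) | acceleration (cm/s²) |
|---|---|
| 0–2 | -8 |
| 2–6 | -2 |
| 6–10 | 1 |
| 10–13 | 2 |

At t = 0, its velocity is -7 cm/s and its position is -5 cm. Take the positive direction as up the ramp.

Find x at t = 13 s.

On each constant-a segment, Δv = aΔt and Δx = v₀Δt + ½aΔt²; chain segment to segment.
0–2 s: v starts -7 cm/s; Δx = -7·2 + ½·-8·2² = -30 cm; v ends -23 cm/s.
2–6 s: v starts -23 cm/s; Δx = -23·4 + ½·-2·4² = -108 cm; v ends -31 cm/s.
6–10 s: v starts -31 cm/s; Δx = -31·4 + ½·1·4² = -116 cm; v ends -27 cm/s.
10–13 s: v starts -27 cm/s; Δx = -27·3 + ½·2·3² = -72 cm; v ends -21 cm/s.
x(13) = -5 + Σ Δx = -331 cm.

-331 cm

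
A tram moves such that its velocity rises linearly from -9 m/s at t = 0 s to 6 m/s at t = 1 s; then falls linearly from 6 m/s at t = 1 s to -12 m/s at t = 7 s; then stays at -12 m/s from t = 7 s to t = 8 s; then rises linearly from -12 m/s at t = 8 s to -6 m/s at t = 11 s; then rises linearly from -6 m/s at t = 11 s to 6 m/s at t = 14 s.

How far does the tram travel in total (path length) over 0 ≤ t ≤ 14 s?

81.9 m

Total distance travelled is ∫|v| dt — sum the magnitudes of each area piece.
0–1 s: v = 0 at t = 0.6 s; triangle areas 2.7 + 1.2 = 3.9 m
1–7 s: v = 0 at t = 3 s; triangle areas 6 + 24 = 30 m
7–8 s: |-12| × 1 = 12 m
8–11 s: |½(-12 + -6)(3)| = 27 m
11–14 s: v = 0 at t = 12.5 s; triangle areas 4.5 + 4.5 = 9 m
Total distance = 81.9 m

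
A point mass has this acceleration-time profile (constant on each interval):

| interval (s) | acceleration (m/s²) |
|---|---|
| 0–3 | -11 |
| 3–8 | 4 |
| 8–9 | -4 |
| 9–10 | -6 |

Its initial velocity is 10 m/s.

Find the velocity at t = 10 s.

Δv equals the area under the a-t graph; then v = v₀ + Δv.
0–3 s: -11 × 3 = -33 m/s
3–8 s: 4 × 5 = 20 m/s
8–9 s: -4 × 1 = -4 m/s
9–10 s: -6 × 1 = -6 m/s
Δv = -23 m/s, so v(10) = 10 + (-23) = -13 m/s.

-13 m/s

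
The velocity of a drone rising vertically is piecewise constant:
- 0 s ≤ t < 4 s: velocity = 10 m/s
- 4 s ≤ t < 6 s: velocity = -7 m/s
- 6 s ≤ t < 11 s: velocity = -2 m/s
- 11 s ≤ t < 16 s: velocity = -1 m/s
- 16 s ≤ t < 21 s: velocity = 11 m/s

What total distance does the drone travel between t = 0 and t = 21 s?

124 m

Distance (not displacement) is the total path length: add the absolute areas under v-t.
0–4 s: |10| × 4 = 40 m
4–6 s: |-7| × 2 = 14 m
6–11 s: |-2| × 5 = 10 m
11–16 s: |-1| × 5 = 5 m
16–21 s: |11| × 5 = 55 m
Total distance = 124 m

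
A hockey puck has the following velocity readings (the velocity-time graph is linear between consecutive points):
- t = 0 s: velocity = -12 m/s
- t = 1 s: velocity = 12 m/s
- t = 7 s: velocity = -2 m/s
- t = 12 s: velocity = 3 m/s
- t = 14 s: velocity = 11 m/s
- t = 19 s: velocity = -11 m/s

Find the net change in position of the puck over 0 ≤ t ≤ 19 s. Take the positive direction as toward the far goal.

Displacement is the signed area under the v-t curve.
0–1 s: ½(-12 + 12)(1) = 0 m
1–7 s: ½(12 + -2)(6) = 30 m
7–12 s: ½(-2 + 3)(5) = 2.5 m
12–14 s: ½(3 + 11)(2) = 14 m
14–19 s: ½(11 + -11)(5) = 0 m
Net displacement = 46.5 m

46.5 m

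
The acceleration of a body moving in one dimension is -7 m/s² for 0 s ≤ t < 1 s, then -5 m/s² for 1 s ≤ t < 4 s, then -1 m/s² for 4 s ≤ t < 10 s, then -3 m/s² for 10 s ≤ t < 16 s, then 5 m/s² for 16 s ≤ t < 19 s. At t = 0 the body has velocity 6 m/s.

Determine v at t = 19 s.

-25 m/s

Δv equals the area under the a-t graph; then v = v₀ + Δv.
0–1 s: -7 × 1 = -7 m/s
1–4 s: -5 × 3 = -15 m/s
4–10 s: -1 × 6 = -6 m/s
10–16 s: -3 × 6 = -18 m/s
16–19 s: 5 × 3 = 15 m/s
Δv = -31 m/s, so v(19) = 6 + (-31) = -25 m/s.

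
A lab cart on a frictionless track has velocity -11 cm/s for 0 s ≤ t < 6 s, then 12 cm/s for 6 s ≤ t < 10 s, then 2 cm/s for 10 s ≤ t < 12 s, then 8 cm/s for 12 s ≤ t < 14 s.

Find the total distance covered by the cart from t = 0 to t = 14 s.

134 cm

Distance (not displacement) is the total path length: add the absolute areas under v-t.
0–6 s: |-11| × 6 = 66 cm
6–10 s: |12| × 4 = 48 cm
10–12 s: |2| × 2 = 4 cm
12–14 s: |8| × 2 = 16 cm
Total distance = 134 cm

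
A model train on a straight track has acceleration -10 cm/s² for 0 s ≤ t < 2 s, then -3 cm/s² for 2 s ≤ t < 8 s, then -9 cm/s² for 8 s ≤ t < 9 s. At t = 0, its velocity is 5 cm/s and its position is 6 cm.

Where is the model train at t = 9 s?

On each constant-a segment, Δv = aΔt and Δx = v₀Δt + ½aΔt²; chain segment to segment.
0–2 s: v starts 5 cm/s; Δx = 5·2 + ½·-10·2² = -10 cm; v ends -15 cm/s.
2–8 s: v starts -15 cm/s; Δx = -15·6 + ½·-3·6² = -144 cm; v ends -33 cm/s.
8–9 s: v starts -33 cm/s; Δx = -33·1 + ½·-9·1² = -37.5 cm; v ends -42 cm/s.
x(9) = 6 + Σ Δx = -185.5 cm.

-185.5 cm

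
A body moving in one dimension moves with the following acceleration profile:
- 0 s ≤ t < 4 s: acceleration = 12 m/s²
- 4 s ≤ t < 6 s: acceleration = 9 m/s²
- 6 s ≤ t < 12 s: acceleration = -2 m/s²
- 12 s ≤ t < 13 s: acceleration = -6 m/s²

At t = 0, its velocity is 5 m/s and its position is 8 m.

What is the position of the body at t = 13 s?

694 m

On each constant-a segment, Δv = aΔt and Δx = v₀Δt + ½aΔt²; chain segment to segment.
0–4 s: v starts 5 m/s; Δx = 5·4 + ½·12·4² = 116 m; v ends 53 m/s.
4–6 s: v starts 53 m/s; Δx = 53·2 + ½·9·2² = 124 m; v ends 71 m/s.
6–12 s: v starts 71 m/s; Δx = 71·6 + ½·-2·6² = 390 m; v ends 59 m/s.
12–13 s: v starts 59 m/s; Δx = 59·1 + ½·-6·1² = 56 m; v ends 53 m/s.
x(13) = 8 + Σ Δx = 694 m.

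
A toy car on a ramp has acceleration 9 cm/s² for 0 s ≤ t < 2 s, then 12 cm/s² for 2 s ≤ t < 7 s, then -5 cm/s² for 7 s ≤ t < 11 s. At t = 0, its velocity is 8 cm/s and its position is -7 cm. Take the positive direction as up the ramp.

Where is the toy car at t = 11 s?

On each constant-a segment, Δv = aΔt and Δx = v₀Δt + ½aΔt²; chain segment to segment.
0–2 s: v starts 8 cm/s; Δx = 8·2 + ½·9·2² = 34 cm; v ends 26 cm/s.
2–7 s: v starts 26 cm/s; Δx = 26·5 + ½·12·5² = 280 cm; v ends 86 cm/s.
7–11 s: v starts 86 cm/s; Δx = 86·4 + ½·-5·4² = 304 cm; v ends 66 cm/s.
x(11) = -7 + Σ Δx = 611 cm.

611 cm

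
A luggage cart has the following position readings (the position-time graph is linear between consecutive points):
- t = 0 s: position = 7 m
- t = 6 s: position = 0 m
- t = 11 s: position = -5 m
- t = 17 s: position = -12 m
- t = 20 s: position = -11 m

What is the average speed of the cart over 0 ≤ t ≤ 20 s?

Average speed = (total path length)/(elapsed time); on a piecewise-linear x-t graph the path length is Σ|Δx|.
0–6 s: |Δx| = |0 − 7| = 7 m
6–11 s: |Δx| = |-5 − 0| = 5 m
11–17 s: |Δx| = |-12 − -5| = 7 m
17–20 s: |Δx| = |-11 − -12| = 1 m
Total path = 20 m; average speed = 20/20 = 1 m/s.

1 m/s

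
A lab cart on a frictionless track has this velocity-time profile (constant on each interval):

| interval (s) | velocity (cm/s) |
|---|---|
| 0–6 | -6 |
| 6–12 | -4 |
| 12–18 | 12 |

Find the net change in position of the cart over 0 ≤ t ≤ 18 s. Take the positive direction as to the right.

Displacement is the signed area under the v-t curve.
0–6 s: -6 × 6 = -36 cm
6–12 s: -4 × 6 = -24 cm
12–18 s: 12 × 6 = 72 cm
Net displacement = 12 cm

12 cm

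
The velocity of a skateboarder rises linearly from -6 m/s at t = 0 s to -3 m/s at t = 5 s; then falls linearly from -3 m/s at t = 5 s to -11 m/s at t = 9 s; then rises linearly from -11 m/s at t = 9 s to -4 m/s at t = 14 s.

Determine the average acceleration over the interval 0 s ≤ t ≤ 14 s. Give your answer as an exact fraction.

Average acceleration = Δv/Δt = (-4 − -6)/(14 − 0) = 1/7 m/s².

1/7 m/s²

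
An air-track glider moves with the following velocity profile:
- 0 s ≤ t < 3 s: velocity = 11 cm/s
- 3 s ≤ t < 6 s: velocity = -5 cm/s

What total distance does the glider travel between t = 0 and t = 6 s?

48 cm

Total distance travelled is ∫|v| dt — sum the magnitudes of each area piece.
0–3 s: |11| × 3 = 33 cm
3–6 s: |-5| × 3 = 15 cm
Total distance = 48 cm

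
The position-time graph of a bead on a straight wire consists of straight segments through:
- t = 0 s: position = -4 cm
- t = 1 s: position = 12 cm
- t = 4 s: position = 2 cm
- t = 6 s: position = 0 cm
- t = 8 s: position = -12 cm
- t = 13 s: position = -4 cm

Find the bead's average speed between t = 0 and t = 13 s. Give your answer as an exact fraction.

Average speed = (total path length)/(elapsed time); on a piecewise-linear x-t graph the path length is Σ|Δx|.
0–1 s: |Δx| = |12 − -4| = 16 cm
1–4 s: |Δx| = |2 − 12| = 10 cm
4–6 s: |Δx| = |0 − 2| = 2 cm
6–8 s: |Δx| = |-12 − 0| = 12 cm
8–13 s: |Δx| = |-4 − -12| = 8 cm
Total path = 48 cm; average speed = 48/13 = 48/13 cm/s.

48/13 cm/s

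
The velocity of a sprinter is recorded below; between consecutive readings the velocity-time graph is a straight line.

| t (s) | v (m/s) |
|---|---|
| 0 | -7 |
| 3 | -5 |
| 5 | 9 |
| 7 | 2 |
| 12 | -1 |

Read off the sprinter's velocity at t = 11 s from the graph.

-0.4 m/s

On 7–12 s the graph is linear from 2 to -1 m/s: v(11) = 2 + (-1 − 2)·(11 − 7)/(12 − 7) = -0.4 m/s.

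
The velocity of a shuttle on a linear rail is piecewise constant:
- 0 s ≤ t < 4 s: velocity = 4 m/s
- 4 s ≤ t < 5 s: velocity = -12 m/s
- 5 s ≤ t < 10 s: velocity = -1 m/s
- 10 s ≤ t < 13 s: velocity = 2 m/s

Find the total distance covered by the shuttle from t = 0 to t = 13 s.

39 m

Distance (not displacement) is the total path length: add the absolute areas under v-t.
0–4 s: |4| × 4 = 16 m
4–5 s: |-12| × 1 = 12 m
5–10 s: |-1| × 5 = 5 m
10–13 s: |2| × 3 = 6 m
Total distance = 39 m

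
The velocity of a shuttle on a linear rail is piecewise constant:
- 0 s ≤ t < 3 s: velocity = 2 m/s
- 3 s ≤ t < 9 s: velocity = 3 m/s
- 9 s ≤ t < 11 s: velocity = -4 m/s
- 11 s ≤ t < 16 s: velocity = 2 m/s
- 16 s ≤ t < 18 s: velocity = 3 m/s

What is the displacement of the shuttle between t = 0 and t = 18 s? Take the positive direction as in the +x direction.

32 m

Net displacement equals the area under the velocity-time graph (areas below the axis count negative).
0–3 s: 2 × 3 = 6 m
3–9 s: 3 × 6 = 18 m
9–11 s: -4 × 2 = -8 m
11–16 s: 2 × 5 = 10 m
16–18 s: 3 × 2 = 6 m
Net displacement = 32 m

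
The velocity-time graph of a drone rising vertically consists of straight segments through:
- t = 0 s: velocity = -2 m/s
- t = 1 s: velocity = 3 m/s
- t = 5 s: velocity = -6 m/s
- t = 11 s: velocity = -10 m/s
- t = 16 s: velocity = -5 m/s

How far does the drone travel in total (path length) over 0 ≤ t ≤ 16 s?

Total distance travelled is ∫|v| dt — sum the magnitudes of each area piece.
0–1 s: v = 0 at t = 0.4 s; triangle areas 0.4 + 0.9 = 1.3 m
1–5 s: v = 0 at t = 7/3 s; triangle areas 2 + 8 = 10 m
5–11 s: |½(-6 + -10)(6)| = 48 m
11–16 s: |½(-10 + -5)(5)| = 37.5 m
Total distance = 96.8 m

96.8 m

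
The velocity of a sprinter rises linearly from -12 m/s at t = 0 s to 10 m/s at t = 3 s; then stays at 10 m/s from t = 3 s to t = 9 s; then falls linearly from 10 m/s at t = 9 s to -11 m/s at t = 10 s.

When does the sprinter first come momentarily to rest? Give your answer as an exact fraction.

v changes sign on 0–3 s (from -12 to 10); the graph is linear there, so v = 0 at t = 0 + (12)·(3 − 0)/(10 − -12) = 18/11 s.

t = 18/11 s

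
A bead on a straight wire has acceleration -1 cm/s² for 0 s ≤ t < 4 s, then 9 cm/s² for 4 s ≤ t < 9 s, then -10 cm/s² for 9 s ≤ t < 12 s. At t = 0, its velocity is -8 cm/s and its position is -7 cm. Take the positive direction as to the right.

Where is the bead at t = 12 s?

On each constant-a segment, Δv = aΔt and Δx = v₀Δt + ½aΔt²; chain segment to segment.
0–4 s: v starts -8 cm/s; Δx = -8·4 + ½·-1·4² = -40 cm; v ends -12 cm/s.
4–9 s: v starts -12 cm/s; Δx = -12·5 + ½·9·5² = 52.5 cm; v ends 33 cm/s.
9–12 s: v starts 33 cm/s; Δx = 33·3 + ½·-10·3² = 54 cm; v ends 3 cm/s.
x(12) = -7 + Σ Δx = 59.5 cm.

59.5 cm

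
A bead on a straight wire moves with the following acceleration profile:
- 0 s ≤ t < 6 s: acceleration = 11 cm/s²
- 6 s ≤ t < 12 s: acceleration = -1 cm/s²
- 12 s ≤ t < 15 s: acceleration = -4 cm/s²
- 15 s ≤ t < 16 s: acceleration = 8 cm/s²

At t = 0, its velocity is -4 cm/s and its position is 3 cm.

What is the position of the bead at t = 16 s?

729 cm

On each constant-a segment, Δv = aΔt and Δx = v₀Δt + ½aΔt²; chain segment to segment.
0–6 s: v starts -4 cm/s; Δx = -4·6 + ½·11·6² = 174 cm; v ends 62 cm/s.
6–12 s: v starts 62 cm/s; Δx = 62·6 + ½·-1·6² = 354 cm; v ends 56 cm/s.
12–15 s: v starts 56 cm/s; Δx = 56·3 + ½·-4·3² = 150 cm; v ends 44 cm/s.
15–16 s: v starts 44 cm/s; Δx = 44·1 + ½·8·1² = 48 cm; v ends 52 cm/s.
x(16) = 3 + Σ Δx = 729 cm.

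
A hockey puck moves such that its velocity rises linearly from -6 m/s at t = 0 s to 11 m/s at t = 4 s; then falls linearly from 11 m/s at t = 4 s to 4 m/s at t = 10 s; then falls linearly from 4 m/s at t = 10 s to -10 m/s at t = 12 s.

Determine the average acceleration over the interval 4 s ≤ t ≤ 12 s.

Average acceleration = Δv/Δt = (-10 − 11)/(12 − 4) = -2.625 m/s².

-2.625 m/s²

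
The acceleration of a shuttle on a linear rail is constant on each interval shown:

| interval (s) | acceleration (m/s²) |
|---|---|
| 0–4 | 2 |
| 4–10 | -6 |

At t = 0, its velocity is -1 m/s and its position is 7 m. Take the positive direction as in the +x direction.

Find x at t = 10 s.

-47 m

On each constant-a segment, Δv = aΔt and Δx = v₀Δt + ½aΔt²; chain segment to segment.
0–4 s: v starts -1 m/s; Δx = -1·4 + ½·2·4² = 12 m; v ends 7 m/s.
4–10 s: v starts 7 m/s; Δx = 7·6 + ½·-6·6² = -66 m; v ends -29 m/s.
x(10) = 7 + Σ Δx = -47 m.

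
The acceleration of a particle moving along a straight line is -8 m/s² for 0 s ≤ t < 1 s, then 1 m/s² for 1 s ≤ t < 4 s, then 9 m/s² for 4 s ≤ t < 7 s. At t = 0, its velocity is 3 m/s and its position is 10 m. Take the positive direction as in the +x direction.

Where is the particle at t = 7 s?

33 m

On each constant-a segment, Δv = aΔt and Δx = v₀Δt + ½aΔt²; chain segment to segment.
0–1 s: v starts 3 m/s; Δx = 3·1 + ½·-8·1² = -1 m; v ends -5 m/s.
1–4 s: v starts -5 m/s; Δx = -5·3 + ½·1·3² = -10.5 m; v ends -2 m/s.
4–7 s: v starts -2 m/s; Δx = -2·3 + ½·9·3² = 34.5 m; v ends 25 m/s.
x(7) = 10 + Σ Δx = 33 m.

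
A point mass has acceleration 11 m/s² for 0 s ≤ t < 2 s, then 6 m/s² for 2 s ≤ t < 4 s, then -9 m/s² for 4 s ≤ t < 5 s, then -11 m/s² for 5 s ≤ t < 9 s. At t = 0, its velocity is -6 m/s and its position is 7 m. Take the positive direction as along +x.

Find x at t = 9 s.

72.5 m

On each constant-a segment, Δv = aΔt and Δx = v₀Δt + ½aΔt²; chain segment to segment.
0–2 s: v starts -6 m/s; Δx = -6·2 + ½·11·2² = 10 m; v ends 16 m/s.
2–4 s: v starts 16 m/s; Δx = 16·2 + ½·6·2² = 44 m; v ends 28 m/s.
4–5 s: v starts 28 m/s; Δx = 28·1 + ½·-9·1² = 23.5 m; v ends 19 m/s.
5–9 s: v starts 19 m/s; Δx = 19·4 + ½·-11·4² = -12 m; v ends -25 m/s.
x(9) = 7 + Σ Δx = 72.5 m.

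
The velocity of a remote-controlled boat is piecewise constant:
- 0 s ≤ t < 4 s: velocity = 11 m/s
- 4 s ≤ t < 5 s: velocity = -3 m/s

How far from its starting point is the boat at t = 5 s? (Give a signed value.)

41 m

Net displacement equals the area under the velocity-time graph (areas below the axis count negative).
0–4 s: 11 × 4 = 44 m
4–5 s: -3 × 1 = -3 m
Net displacement = 41 m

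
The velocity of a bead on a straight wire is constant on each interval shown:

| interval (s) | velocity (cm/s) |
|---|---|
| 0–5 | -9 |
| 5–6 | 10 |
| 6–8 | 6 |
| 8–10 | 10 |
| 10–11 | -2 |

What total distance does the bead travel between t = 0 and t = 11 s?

Total distance travelled is ∫|v| dt — sum the magnitudes of each area piece.
0–5 s: |-9| × 5 = 45 cm
5–6 s: |10| × 1 = 10 cm
6–8 s: |6| × 2 = 12 cm
8–10 s: |10| × 2 = 20 cm
10–11 s: |-2| × 1 = 2 cm
Total distance = 89 cm

89 cm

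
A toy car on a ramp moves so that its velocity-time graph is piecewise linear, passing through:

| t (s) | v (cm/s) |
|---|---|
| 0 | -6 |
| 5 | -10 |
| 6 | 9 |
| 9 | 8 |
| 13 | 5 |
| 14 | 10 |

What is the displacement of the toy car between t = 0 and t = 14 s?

Net displacement equals the area under the velocity-time graph (areas below the axis count negative).
0–5 s: ½(-6 + -10)(5) = -40 cm
5–6 s: ½(-10 + 9)(1) = -0.5 cm
6–9 s: ½(9 + 8)(3) = 25.5 cm
9–13 s: ½(8 + 5)(4) = 26 cm
13–14 s: ½(5 + 10)(1) = 7.5 cm
Net displacement = 18.5 cm

18.5 cm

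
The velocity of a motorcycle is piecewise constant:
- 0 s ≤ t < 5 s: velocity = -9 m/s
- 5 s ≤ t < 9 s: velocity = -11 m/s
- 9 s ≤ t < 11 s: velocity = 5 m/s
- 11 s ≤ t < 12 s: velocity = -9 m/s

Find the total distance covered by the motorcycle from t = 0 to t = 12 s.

Total distance travelled is ∫|v| dt — sum the magnitudes of each area piece.
0–5 s: |-9| × 5 = 45 m
5–9 s: |-11| × 4 = 44 m
9–11 s: |5| × 2 = 10 m
11–12 s: |-9| × 1 = 9 m
Total distance = 108 m

108 m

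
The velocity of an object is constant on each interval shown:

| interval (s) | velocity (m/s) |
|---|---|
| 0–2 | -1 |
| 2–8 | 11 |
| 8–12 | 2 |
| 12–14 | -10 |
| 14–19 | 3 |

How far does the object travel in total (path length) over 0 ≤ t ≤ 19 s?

Total distance travelled is ∫|v| dt — sum the magnitudes of each area piece.
0–2 s: |-1| × 2 = 2 m
2–8 s: |11| × 6 = 66 m
8–12 s: |2| × 4 = 8 m
12–14 s: |-10| × 2 = 20 m
14–19 s: |3| × 5 = 15 m
Total distance = 111 m

111 m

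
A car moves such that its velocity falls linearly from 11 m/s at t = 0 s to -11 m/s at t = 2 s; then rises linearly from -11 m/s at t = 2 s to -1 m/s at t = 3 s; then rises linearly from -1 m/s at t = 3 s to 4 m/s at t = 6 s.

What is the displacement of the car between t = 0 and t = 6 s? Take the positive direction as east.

-1.5 m

Net displacement equals the area under the velocity-time graph (areas below the axis count negative).
0–2 s: ½(11 + -11)(2) = 0 m
2–3 s: ½(-11 + -1)(1) = -6 m
3–6 s: ½(-1 + 4)(3) = 4.5 m
Net displacement = -1.5 m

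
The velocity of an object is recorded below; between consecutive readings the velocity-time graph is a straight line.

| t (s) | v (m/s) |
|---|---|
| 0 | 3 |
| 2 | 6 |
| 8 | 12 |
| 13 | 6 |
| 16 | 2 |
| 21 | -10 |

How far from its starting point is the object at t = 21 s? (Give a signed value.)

100 m

Net displacement equals the area under the velocity-time graph (areas below the axis count negative).
0–2 s: ½(3 + 6)(2) = 9 m
2–8 s: ½(6 + 12)(6) = 54 m
8–13 s: ½(12 + 6)(5) = 45 m
13–16 s: ½(6 + 2)(3) = 12 m
16–21 s: ½(2 + -10)(5) = -20 m
Net displacement = 100 m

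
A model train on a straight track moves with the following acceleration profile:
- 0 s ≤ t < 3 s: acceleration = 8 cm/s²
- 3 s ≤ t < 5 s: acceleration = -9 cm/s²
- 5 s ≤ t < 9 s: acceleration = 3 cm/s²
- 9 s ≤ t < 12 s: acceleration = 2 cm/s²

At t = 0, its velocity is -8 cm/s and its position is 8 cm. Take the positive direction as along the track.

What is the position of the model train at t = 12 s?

89 cm

On each constant-a segment, Δv = aΔt and Δx = v₀Δt + ½aΔt²; chain segment to segment.
0–3 s: v starts -8 cm/s; Δx = -8·3 + ½·8·3² = 12 cm; v ends 16 cm/s.
3–5 s: v starts 16 cm/s; Δx = 16·2 + ½·-9·2² = 14 cm; v ends -2 cm/s.
5–9 s: v starts -2 cm/s; Δx = -2·4 + ½·3·4² = 16 cm; v ends 10 cm/s.
9–12 s: v starts 10 cm/s; Δx = 10·3 + ½·2·3² = 39 cm; v ends 16 cm/s.
x(12) = 8 + Σ Δx = 89 cm.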